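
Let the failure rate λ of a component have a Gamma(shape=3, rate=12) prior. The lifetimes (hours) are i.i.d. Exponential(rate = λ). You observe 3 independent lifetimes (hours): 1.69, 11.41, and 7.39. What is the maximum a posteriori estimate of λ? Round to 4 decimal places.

λ̂_MAP = 0.1539

The Exponential(rate=λ) likelihood is ∝ λ^n e^(−λΣtᵢ). Here n = 3 and Σtᵢ = 1.69 + 11.41 + 7.39 = 20.49.
Posterior ∝ λ^2e^(−12λ) · λ^3e^(−20.49λ) = λ^5e^(−32.49λ), i.e. Gamma(6, 32.49).
Mode = (a−1)/b = 5/32.49 ≈ 0.1539.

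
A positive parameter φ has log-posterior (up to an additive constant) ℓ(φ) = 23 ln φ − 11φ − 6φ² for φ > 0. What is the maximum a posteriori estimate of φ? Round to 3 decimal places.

φ̂_MAP = 1.000

ℓ'(φ) = 23/φ − 11 − 12φ. Setting this to zero and multiplying by φ: 12φ² + 11φ − 23 = 0.
φ = (−11 + √(11² + 4·12·23)) / (2·12) = (−11 + √1225) / 24 = (−11 + 35)/24 = 1.
ℓ''(φ) = −23/φ² − 12 < 0, confirming a maximum.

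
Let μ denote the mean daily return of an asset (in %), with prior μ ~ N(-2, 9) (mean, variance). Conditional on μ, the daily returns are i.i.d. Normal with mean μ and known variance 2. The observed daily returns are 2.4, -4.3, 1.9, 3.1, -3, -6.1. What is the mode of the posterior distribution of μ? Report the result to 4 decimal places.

μ̂_MAP = -1.0357

n = 6; x̄ = (2.4 + (-4.3) + 1.9 + 3.1 + (-3) + (-6.1))/6 = -6/6 = -1.
For a Normal prior and Normal likelihood with known variance, the posterior is Normal; its mode equals its mean, the precision-weighted average.
Prior precision 1/σ₀² = 1/9; data precision n/σ² = 6/2 = 3.
μ̂ = ((1/9)·(-2) + 3·(-1)) / (1/9 + 3) = (-29/9)/(28/9) = -29/28 ≈ -1.0357.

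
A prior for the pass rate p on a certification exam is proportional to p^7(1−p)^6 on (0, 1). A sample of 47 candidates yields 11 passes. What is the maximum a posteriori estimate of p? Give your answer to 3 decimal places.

p̂_MAP = 0.300

The prior density ∝ p^7(1−p)^6 is the kernel of Beta(8, 7).
Data: 11 successes in 47 trials. The binomial likelihood contributes p^11(1−p)^36, so the posterior is Beta(8+11, 7+36) = Beta(19, 43).
For Beta(a, b) with a, b > 1 the mode is (a−1)/(a+b−2) = 18/60 ≈ 0.300.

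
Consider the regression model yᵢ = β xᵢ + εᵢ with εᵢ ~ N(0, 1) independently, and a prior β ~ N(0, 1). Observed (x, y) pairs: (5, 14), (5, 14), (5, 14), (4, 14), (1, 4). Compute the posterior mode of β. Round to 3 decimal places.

β̂_MAP = 2.903

log p(β | y) = −Σ(yᵢ − βxᵢ)²/(2·1) − β²/(2·1) + const.
Setting the derivative to zero: Σxᵢ(yᵢ − βxᵢ)/1 − β/1 = 0, so β = Σxᵢyᵢ / (Σxᵢ² + σ²/τ²).
Σxᵢyᵢ = 5·14 + 5·14 + 5·14 + 4·14 + 1·4 = 270; Σxᵢ² = 92; σ²/τ² = 1.
β̂_MAP = 270 / (92 + 1) = 270/93 ≈ 2.903.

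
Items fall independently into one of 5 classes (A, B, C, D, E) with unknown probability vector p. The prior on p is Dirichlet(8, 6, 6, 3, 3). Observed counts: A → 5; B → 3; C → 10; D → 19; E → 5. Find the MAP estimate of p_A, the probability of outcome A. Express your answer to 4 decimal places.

The posterior is Dirichlet(αᵢ + nᵢ) = Dirichlet(13, 9, 16, 22, 8).
For a Dirichlet(a₁,…,a_K) with all aᵢ > 1, the mode has j-th component (aⱼ − 1)/(Σaᵢ − K).
Here Σaᵢ = 68 and K = 5, so p_A = (13 − 1)/(68 − 5) = 12/63 ≈ 0.1905.

MAP estimate of p_A = 0.1905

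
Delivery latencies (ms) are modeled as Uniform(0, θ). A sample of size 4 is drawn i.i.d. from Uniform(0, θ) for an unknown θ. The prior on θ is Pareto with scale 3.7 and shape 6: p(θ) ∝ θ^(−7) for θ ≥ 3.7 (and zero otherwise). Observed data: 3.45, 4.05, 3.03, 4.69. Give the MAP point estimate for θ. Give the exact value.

The Uniform(0, θ) likelihood is θ^(−n) for θ ≥ max(xᵢ), zero otherwise. Here max(xᵢ) = 4.69.
Posterior ∝ θ^(−7) · θ^(−4) = θ^(−11) on θ ≥ max(3.7, 4.69) = 4.69.
This density is strictly decreasing in θ, so the posterior mode lies at the lower boundary of the support.

θ̂_MAP = 4.69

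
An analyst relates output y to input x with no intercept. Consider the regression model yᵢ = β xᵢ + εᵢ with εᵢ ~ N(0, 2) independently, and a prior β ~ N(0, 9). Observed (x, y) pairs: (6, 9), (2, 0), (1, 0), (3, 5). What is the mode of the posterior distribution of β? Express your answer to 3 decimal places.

β̂_MAP = 1.374

log p(β | y) = −Σ(yᵢ − βxᵢ)²/(2·2) − β²/(2·9) + const.
Setting the derivative to zero: Σxᵢ(yᵢ − βxᵢ)/2 − β/9 = 0, so β = Σxᵢyᵢ / (Σxᵢ² + σ²/τ²).
Σxᵢyᵢ = 6·9 + 2·0 + 1·0 + 3·5 = 69; Σxᵢ² = 50; σ²/τ² = 2/9.
β̂_MAP = 69 / (50 + 2/9) = 69/(452/9) = 621/452 ≈ 1.374.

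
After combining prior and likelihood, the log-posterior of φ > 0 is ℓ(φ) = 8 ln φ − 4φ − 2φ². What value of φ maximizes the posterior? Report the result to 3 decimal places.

ℓ'(φ) = 8/φ − 4 − 4φ. Setting this to zero and multiplying by φ: 4φ² + 4φ − 8 = 0.
φ = (−4 + √(4² + 4·4·8)) / (2·4) = (−4 + √144) / 8 = (−4 + 12)/8 = 1.
ℓ''(φ) = −8/φ² − 4 < 0, confirming a maximum.

φ̂_MAP = 1.000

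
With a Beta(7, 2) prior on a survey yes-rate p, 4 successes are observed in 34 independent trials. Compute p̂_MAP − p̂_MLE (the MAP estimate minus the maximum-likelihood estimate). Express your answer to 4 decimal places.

Posterior is Beta(11, 32); MAP = (11−1)/(43−2) = 10/41 ≈ 0.24390.
MLE ignores the prior: p̂_MLE = k/n = 4/34 ≈ 0.11765.
Difference = 10/41 − 4/34 = 88/697 ≈ 0.1263.

MAP − MLE = 0.1263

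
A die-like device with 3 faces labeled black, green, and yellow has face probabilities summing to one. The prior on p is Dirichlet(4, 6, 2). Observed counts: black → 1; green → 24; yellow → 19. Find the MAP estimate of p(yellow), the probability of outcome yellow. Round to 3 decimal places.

MAP estimate of p(yellow) = 0.377

The posterior is Dirichlet(αᵢ + nᵢ) = Dirichlet(5, 30, 21).
For a Dirichlet(a₁,…,a_K) with all aᵢ > 1, the mode has j-th component (aⱼ − 1)/(Σaᵢ − K).
Here Σaᵢ = 56 and K = 3, so p(yellow) = (21 − 1)/(56 − 3) = 20/53 ≈ 0.377.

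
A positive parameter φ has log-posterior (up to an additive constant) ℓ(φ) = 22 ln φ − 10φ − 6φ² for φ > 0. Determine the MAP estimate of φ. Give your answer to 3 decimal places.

φ̂_MAP = 1.000

ℓ'(φ) = 22/φ − 10 − 12φ. Setting this to zero and multiplying by φ: 12φ² + 10φ − 22 = 0.
φ = (−10 + √(10² + 4·12·22)) / (2·12) = (−10 + √1156) / 24 = (−10 + 34)/24 = 1.
ℓ''(φ) = −22/φ² − 12 < 0, confirming a maximum.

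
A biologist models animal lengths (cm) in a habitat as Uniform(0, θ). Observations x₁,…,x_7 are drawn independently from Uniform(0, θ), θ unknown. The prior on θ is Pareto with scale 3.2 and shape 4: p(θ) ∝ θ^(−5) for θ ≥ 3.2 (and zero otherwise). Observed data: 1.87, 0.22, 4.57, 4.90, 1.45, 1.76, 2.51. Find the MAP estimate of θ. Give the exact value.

The Uniform(0, θ) likelihood is θ^(−n) for θ ≥ max(xᵢ), zero otherwise. Here max(xᵢ) = 4.90.
Posterior ∝ θ^(−5) · θ^(−7) = θ^(−12) on θ ≥ max(3.2, 4.90) = 4.90.
This density is strictly decreasing in θ, so the posterior mode lies at the lower boundary of the support.

θ̂_MAP = 4.90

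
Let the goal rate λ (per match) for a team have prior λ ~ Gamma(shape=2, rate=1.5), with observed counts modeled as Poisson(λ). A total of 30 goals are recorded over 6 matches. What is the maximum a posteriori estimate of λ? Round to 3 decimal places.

Σxᵢ = 30, n = 6.
Posterior ∝ λe^(−1.5λ) · λ^30e^(−6λ) = λ^31e^(−7.5λ), i.e. Gamma(shape=32, rate=7.5).
The mode of a Gamma(a, b) with a ≥ 1 (shape–rate) is (a−1)/b = 31/7.5 ≈ 4.133.

λ̂_MAP = 4.133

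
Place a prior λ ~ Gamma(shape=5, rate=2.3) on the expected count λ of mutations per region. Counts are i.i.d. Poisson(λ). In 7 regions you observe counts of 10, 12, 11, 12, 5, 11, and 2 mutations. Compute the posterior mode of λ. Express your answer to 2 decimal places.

Σxᵢ = 10+12+11+12+5+11+2 = 63, with n = 7.
Posterior ∝ λ^4e^(−2.3λ) · λ^63e^(−7λ) = λ^67e^(−9.3λ), i.e. Gamma(shape=68, rate=9.3).
The mode of a Gamma(a, b) with a ≥ 1 (shape–rate) is (a−1)/b = 67/9.3 ≈ 7.20.

λ̂_MAP = 7.20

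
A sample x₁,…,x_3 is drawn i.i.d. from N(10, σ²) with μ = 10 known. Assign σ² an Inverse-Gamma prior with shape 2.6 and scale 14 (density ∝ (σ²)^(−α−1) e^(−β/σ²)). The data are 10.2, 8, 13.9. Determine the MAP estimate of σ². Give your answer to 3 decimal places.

Sum of squared deviations about the known mean: SS = (10.2−10)² + (8−10)² + (13.9−10)² = 19.25.
The Normal likelihood contributes (σ²)^(−n/2) exp(−SS/(2σ²)), so the posterior is Inverse-Gamma(α + n/2, β + SS/2) = Inverse-Gamma(4.1, 23.625).
The mode of Inverse-Gamma(a, b) is b/(a+1) = 23.625/5.1 ≈ 4.632.

σ̂²_MAP = 4.632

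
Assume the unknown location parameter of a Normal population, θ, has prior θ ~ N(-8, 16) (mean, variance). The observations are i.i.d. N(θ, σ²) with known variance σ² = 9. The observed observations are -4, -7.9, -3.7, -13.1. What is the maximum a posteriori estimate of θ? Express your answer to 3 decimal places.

n = 4; x̄ = ((-4) + (-7.9) + (-3.7) + (-13.1))/4 = -28.7/4 = -7.175.
For a Normal prior and Normal likelihood with known variance, the posterior is Normal; its mode equals its mean, the precision-weighted average.
Prior precision 1/σ₀² = 1/16 = 0.0625; data precision n/σ² = 4/9.
θ̂ = (0.0625·(-8) + (4/9)·(-7.175)) / (0.0625 + 4/9) = (-166/45)/(73/144) = -2656/365 ≈ -7.277.

θ̂_MAP = -7.277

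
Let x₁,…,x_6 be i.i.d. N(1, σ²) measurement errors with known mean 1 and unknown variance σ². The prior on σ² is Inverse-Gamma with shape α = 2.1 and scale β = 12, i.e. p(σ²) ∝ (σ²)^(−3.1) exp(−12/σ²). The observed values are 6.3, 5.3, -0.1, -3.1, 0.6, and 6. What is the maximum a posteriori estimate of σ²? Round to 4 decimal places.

σ̂²_MAP = 9.3246

Sum of squared deviations about the known mean: SS = (6.3−1)² + (5.3−1)² + (-0.1−1)² + (-3.1−1)² + (0.6−1)² + (6−1)² = 89.76.
The Normal likelihood contributes (σ²)^(−n/2) exp(−SS/(2σ²)), so the posterior is Inverse-Gamma(α + n/2, β + SS/2) = Inverse-Gamma(5.1, 56.88).
The mode of Inverse-Gamma(a, b) is b/(a+1) = 56.88/6.1 ≈ 9.3246.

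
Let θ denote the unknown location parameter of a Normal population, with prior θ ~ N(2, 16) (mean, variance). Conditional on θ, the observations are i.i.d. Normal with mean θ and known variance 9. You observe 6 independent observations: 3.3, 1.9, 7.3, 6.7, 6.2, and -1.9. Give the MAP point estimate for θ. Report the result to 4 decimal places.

n = 6; x̄ = (3.3 + 1.9 + 7.3 + 6.7 + 6.2 + (-1.9))/6 = 23.5/6 = 47/12 ≈ 3.9167.
For a Normal prior and Normal likelihood with known variance, the posterior is Normal; its mode equals its mean, the precision-weighted average.
Prior precision 1/σ₀² = 1/16 = 0.0625; data precision n/σ² = 6/9 = 2/3.
θ̂ = (0.0625·2 + (2/3)·(47/12)) / (0.0625 + 2/3) = (197/72)/(35/48) = 394/105 ≈ 3.7524.

θ̂_MAP = 3.7524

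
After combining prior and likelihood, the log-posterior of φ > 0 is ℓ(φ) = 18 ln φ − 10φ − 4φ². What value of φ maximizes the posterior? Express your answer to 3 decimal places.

ℓ'(φ) = 18/φ − 10 − 8φ. Setting this to zero and multiplying by φ: 8φ² + 10φ − 18 = 0.
φ = (−10 + √(10² + 4·8·18)) / (2·8) = (−10 + √676) / 16 = (−10 + 26)/16 = 1.
ℓ''(φ) = −18/φ² − 8 < 0, confirming a maximum.

φ̂_MAP = 1.000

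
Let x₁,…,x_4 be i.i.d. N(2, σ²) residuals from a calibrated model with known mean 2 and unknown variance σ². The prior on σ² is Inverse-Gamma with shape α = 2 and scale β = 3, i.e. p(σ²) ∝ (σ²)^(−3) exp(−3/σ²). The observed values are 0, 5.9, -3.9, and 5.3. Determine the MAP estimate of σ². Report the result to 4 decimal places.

σ̂²_MAP = 7.0910

Sum of squared deviations about the known mean: SS = (0−2)² + (5.9−2)² + (-3.9−2)² + (5.3−2)² = 64.91.
The Normal likelihood contributes (σ²)^(−n/2) exp(−SS/(2σ²)), so the posterior is Inverse-Gamma(α + n/2, β + SS/2) = Inverse-Gamma(4, 35.455).
The mode of Inverse-Gamma(a, b) is b/(a+1) = 35.455/5 ≈ 7.0910.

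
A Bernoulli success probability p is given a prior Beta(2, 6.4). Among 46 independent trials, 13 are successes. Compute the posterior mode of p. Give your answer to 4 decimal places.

Prior: Beta(2, 6.4).
Data: 13 successes in 46 trials. The binomial likelihood contributes p^13(1−p)^33, so the posterior is Beta(2+13, 6.4+33) = Beta(15, 39.4).
For Beta(a, b) with a, b > 1 the mode is (a−1)/(a+b−2) = 14/52.4 ≈ 0.2672.

p̂_MAP = 0.2672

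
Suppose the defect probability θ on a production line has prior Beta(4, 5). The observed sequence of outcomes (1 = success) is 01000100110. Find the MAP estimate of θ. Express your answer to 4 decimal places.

θ̂_MAP = 0.3889

Prior: Beta(4, 5).
Data: 4 successes in 11 trials (from the sequence). The binomial likelihood contributes θ^4(1−θ)^7, so the posterior is Beta(4+4, 5+7) = Beta(8, 12).
For Beta(a, b) with a, b > 1 the mode is (a−1)/(a+b−2) = 7/18 ≈ 0.3889.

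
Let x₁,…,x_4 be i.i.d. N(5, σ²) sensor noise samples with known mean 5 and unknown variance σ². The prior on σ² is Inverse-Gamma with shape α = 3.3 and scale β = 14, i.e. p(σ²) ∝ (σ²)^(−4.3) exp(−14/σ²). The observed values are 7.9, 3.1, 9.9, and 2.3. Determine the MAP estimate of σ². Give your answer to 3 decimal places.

Sum of squared deviations about the known mean: SS = (7.9−5)² + (3.1−5)² + (9.9−5)² + (2.3−5)² = 43.32.
The Normal likelihood contributes (σ²)^(−n/2) exp(−SS/(2σ²)), so the posterior is Inverse-Gamma(α + n/2, β + SS/2) = Inverse-Gamma(5.3, 35.66).
The mode of Inverse-Gamma(a, b) is b/(a+1) = 35.66/6.3 ≈ 5.660.

σ̂²_MAP = 5.660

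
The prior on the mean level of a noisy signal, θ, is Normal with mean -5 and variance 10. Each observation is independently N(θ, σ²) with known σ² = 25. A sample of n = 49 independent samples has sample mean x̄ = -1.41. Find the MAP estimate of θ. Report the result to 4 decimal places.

θ̂_MAP = -1.5843

n = 49, x̄ = -1.41.
For a Normal prior and Normal likelihood with known variance, the posterior is Normal; its mode equals its mean, the precision-weighted average.
Prior precision 1/σ₀² = 1/10 = 0.1; data precision n/σ² = 49/25 = 1.96.
θ̂ = (0.1·(-5) + 1.96·(-1.41)) / (0.1 + 1.96) = (-3.2636)/2.06 = -8159/5150 ≈ -1.5843.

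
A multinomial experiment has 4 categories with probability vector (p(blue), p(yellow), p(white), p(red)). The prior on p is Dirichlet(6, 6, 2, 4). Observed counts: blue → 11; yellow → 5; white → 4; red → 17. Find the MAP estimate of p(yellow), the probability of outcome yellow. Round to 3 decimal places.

MAP estimate of p(yellow) = 0.196

The posterior is Dirichlet(αᵢ + nᵢ) = Dirichlet(17, 11, 6, 21).
For a Dirichlet(a₁,…,a_K) with all aᵢ > 1, the mode has j-th component (aⱼ − 1)/(Σaᵢ − K).
Here Σaᵢ = 55 and K = 4, so p(yellow) = (11 − 1)/(55 − 4) = 10/51 ≈ 0.196.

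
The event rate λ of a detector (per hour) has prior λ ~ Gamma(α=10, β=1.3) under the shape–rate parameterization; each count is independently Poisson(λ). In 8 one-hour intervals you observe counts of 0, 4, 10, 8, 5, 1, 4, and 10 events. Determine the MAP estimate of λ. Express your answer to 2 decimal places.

λ̂_MAP = 5.48

Σxᵢ = 0+4+10+8+5+1+4+10 = 42, with n = 8.
Posterior ∝ λ^9e^(−1.3λ) · λ^42e^(−8λ) = λ^51e^(−9.3λ), i.e. Gamma(shape=52, rate=9.3).
The mode of a Gamma(a, b) with a ≥ 1 (shape–rate) is (a−1)/b = 51/9.3 ≈ 5.48.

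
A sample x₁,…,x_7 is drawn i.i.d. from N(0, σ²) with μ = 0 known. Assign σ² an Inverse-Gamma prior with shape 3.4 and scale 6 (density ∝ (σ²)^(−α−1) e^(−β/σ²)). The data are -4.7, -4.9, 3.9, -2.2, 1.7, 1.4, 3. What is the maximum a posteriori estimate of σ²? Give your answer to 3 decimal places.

Sum of squared deviations about the known mean: SS = (-4.7−0)² + (-4.9−0)² + (3.9−0)² + (-2.2−0)² + (1.7−0)² + (1.4−0)² + (3−0)² = 80.
The Normal likelihood contributes (σ²)^(−n/2) exp(−SS/(2σ²)), so the posterior is Inverse-Gamma(α + n/2, β + SS/2) = Inverse-Gamma(6.9, 46).
The mode of Inverse-Gamma(a, b) is b/(a+1) = 46/7.9 ≈ 5.823.

σ̂²_MAP = 5.823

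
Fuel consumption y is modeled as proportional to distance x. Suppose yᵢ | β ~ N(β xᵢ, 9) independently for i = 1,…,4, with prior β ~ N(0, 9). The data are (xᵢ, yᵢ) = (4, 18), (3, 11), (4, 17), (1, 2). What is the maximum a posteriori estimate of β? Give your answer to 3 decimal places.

log p(β | y) = −Σ(yᵢ − βxᵢ)²/(2·9) − β²/(2·9) + const.
Setting the derivative to zero: Σxᵢ(yᵢ − βxᵢ)/9 − β/9 = 0, so β = Σxᵢyᵢ / (Σxᵢ² + σ²/τ²).
Σxᵢyᵢ = 4·18 + 3·11 + 4·17 + 1·2 = 175; Σxᵢ² = 42; σ²/τ² = 1.
β̂_MAP = 175 / (42 + 1) = 175/43 ≈ 4.070.

β̂_MAP = 4.070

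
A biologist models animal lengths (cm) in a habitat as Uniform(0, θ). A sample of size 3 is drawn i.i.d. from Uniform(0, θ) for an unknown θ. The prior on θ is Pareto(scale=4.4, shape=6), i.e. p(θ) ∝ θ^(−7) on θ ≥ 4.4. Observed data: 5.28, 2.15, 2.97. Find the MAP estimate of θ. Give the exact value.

The Uniform(0, θ) likelihood is θ^(−n) for θ ≥ max(xᵢ), zero otherwise. Here max(xᵢ) = 5.28.
Posterior ∝ θ^(−7) · θ^(−3) = θ^(−10) on θ ≥ max(4.4, 5.28) = 5.28.
This density is strictly decreasing in θ, so the posterior mode lies at the lower boundary of the support.

θ̂_MAP = 5.28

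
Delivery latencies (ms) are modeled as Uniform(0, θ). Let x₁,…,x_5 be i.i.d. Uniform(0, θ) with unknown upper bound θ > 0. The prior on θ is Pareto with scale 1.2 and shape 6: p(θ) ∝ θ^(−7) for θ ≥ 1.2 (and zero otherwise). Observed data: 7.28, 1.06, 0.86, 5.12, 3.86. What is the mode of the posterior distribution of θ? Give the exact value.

The Uniform(0, θ) likelihood is θ^(−n) for θ ≥ max(xᵢ), zero otherwise. Here max(xᵢ) = 7.28.
Posterior ∝ θ^(−7) · θ^(−5) = θ^(−12) on θ ≥ max(1.2, 7.28) = 7.28.
This density is strictly decreasing in θ, so the posterior mode lies at the lower boundary of the support.

θ̂_MAP = 7.28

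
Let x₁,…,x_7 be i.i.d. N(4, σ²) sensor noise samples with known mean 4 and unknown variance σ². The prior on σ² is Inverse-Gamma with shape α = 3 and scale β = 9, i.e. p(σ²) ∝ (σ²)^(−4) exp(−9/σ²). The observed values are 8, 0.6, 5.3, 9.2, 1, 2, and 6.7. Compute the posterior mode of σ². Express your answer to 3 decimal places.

Sum of squared deviations about the known mean: SS = (8−4)² + (0.6−4)² + (5.3−4)² + (9.2−4)² + (1−4)² + (2−4)² + (6.7−4)² = 76.58.
The Normal likelihood contributes (σ²)^(−n/2) exp(−SS/(2σ²)), so the posterior is Inverse-Gamma(α + n/2, β + SS/2) = Inverse-Gamma(6.5, 47.29).
The mode of Inverse-Gamma(a, b) is b/(a+1) = 47.29/7.5 ≈ 6.305.

σ̂²_MAP = 6.305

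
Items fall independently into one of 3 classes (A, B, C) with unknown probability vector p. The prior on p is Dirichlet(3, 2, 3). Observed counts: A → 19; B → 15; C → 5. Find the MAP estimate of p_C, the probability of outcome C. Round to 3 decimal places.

The posterior is Dirichlet(αᵢ + nᵢ) = Dirichlet(22, 17, 8).
For a Dirichlet(a₁,…,a_K) with all aᵢ > 1, the mode has j-th component (aⱼ − 1)/(Σaᵢ − K).
Here Σaᵢ = 47 and K = 3, so p_C = (8 − 1)/(47 − 3) = 7/44 ≈ 0.159.

MAP estimate of p_C = 0.159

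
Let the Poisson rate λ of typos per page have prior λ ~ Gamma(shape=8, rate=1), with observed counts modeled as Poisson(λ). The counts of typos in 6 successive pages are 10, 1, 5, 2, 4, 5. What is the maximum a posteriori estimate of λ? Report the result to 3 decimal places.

λ̂_MAP = 4.857

Σxᵢ = 10+1+5+2+4+5 = 27, with n = 6.
Posterior ∝ λ^7e^(−1λ) · λ^27e^(−6λ) = λ^34e^(−7λ), i.e. Gamma(shape=35, rate=7).
The mode of a Gamma(a, b) with a ≥ 1 (shape–rate) is (a−1)/b = 34/7 ≈ 4.857.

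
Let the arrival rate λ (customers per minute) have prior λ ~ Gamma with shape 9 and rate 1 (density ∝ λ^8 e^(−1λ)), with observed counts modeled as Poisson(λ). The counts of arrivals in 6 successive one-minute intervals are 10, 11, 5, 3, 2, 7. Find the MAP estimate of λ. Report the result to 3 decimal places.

Σxᵢ = 10+11+5+3+2+7 = 38, with n = 6.
Posterior ∝ λ^8e^(−1λ) · λ^38e^(−6λ) = λ^46e^(−7λ), i.e. Gamma(shape=47, rate=7).
The mode of a Gamma(a, b) with a ≥ 1 (shape–rate) is (a−1)/b = 46/7 ≈ 6.571.

λ̂_MAP = 6.571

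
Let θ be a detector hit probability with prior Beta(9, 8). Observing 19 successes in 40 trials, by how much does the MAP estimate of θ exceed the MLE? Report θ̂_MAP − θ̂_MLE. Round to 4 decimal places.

Posterior is Beta(28, 29); MAP = (28−1)/(57−2) = 27/55 ≈ 0.49091.
MLE ignores the prior: θ̂_MLE = k/n = 19/40 ≈ 0.47500.
Difference = 27/55 − 19/40 = 7/440 ≈ 0.0159.

MAP − MLE = 0.0159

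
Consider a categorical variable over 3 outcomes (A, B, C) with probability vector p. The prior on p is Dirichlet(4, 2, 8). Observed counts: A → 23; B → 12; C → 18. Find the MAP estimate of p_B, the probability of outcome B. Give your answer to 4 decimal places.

The posterior is Dirichlet(αᵢ + nᵢ) = Dirichlet(27, 14, 26).
For a Dirichlet(a₁,…,a_K) with all aᵢ > 1, the mode has j-th component (aⱼ − 1)/(Σaᵢ − K).
Here Σaᵢ = 67 and K = 3, so p_B = (14 − 1)/(67 − 3) = 13/64 ≈ 0.2031.

MAP estimate of p_B = 0.2031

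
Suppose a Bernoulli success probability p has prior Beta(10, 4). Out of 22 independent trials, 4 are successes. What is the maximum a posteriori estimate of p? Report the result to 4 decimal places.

p̂_MAP = 0.3824

Prior: Beta(10, 4).
Data: 4 successes in 22 trials. The binomial likelihood contributes p^4(1−p)^18, so the posterior is Beta(10+4, 4+18) = Beta(14, 22).
For Beta(a, b) with a, b > 1 the mode is (a−1)/(a+b−2) = 13/34 ≈ 0.3824.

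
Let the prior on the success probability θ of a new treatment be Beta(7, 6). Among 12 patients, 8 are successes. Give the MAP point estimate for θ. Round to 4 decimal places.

Prior: Beta(7, 6).
Data: 8 successes in 12 trials. The binomial likelihood contributes θ^8(1−θ)^4, so the posterior is Beta(7+8, 6+4) = Beta(15, 10).
For Beta(a, b) with a, b > 1 the mode is (a−1)/(a+b−2) = 14/23 ≈ 0.6087.

θ̂_MAP = 0.6087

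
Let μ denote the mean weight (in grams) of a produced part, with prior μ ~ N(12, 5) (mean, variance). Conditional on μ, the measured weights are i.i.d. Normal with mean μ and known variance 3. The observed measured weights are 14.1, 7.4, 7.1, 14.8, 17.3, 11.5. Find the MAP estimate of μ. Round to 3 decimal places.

n = 6; x̄ = (14.1 + 7.4 + 7.1 + 14.8 + 17.3 + 11.5)/6 = 72.2/6 = 361/30 ≈ 12.0333.
For a Normal prior and Normal likelihood with known variance, the posterior is Normal; its mode equals its mean, the precision-weighted average.
Prior precision 1/σ₀² = 1/5 = 0.2; data precision n/σ² = 6/3 = 2.
μ̂ = (0.2·12 + 2·(361/30)) / (0.2 + 2) = (397/15)/2.2 = 397/33 ≈ 12.030.

μ̂_MAP = 12.030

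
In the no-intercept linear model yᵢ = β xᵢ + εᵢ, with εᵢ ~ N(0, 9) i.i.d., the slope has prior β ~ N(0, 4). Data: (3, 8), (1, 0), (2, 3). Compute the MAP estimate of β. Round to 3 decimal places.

log p(β | y) = −Σ(yᵢ − βxᵢ)²/(2·9) − β²/(2·4) + const.
Setting the derivative to zero: Σxᵢ(yᵢ − βxᵢ)/9 − β/4 = 0, so β = Σxᵢyᵢ / (Σxᵢ² + σ²/τ²).
Σxᵢyᵢ = 3·8 + 1·0 + 2·3 = 30; Σxᵢ² = 14; σ²/τ² = 2.25.
β̂_MAP = 30 / (14 + 2.25) = 30/16.25 ≈ 1.846.

β̂_MAP = 1.846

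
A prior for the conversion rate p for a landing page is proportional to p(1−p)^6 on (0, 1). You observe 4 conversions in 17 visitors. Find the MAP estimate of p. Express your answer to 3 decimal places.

p̂_MAP = 0.208

The prior density ∝ p(1−p)^6 is the kernel of Beta(2, 7).
Data: 4 successes in 17 trials. The binomial likelihood contributes p^4(1−p)^13, so the posterior is Beta(2+4, 7+13) = Beta(6, 20).
For Beta(a, b) with a, b > 1 the mode is (a−1)/(a+b−2) = 5/24 ≈ 0.208.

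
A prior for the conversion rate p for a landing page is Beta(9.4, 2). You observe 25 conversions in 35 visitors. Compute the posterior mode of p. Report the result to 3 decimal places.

Prior: Beta(9.4, 2).
Data: 25 successes in 35 trials. The binomial likelihood contributes p^25(1−p)^10, so the posterior is Beta(9.4+25, 2+10) = Beta(34.4, 12).
For Beta(a, b) with a, b > 1 the mode is (a−1)/(a+b−2) = 33.4/44.4 ≈ 0.752.

p̂_MAP = 0.752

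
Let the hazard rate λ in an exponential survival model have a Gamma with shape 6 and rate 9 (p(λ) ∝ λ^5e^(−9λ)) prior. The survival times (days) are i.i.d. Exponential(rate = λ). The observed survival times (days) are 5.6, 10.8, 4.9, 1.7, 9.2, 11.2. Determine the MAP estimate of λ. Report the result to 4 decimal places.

The Exponential(rate=λ) likelihood is ∝ λ^n e^(−λΣtᵢ). Here n = 6 and Σtᵢ = 5.6 + 10.8 + 4.9 + 1.7 + 9.2 + 11.2 = 43.4.
Posterior ∝ λ^5e^(−9λ) · λ^6e^(−43.4λ) = λ^11e^(−52.4λ), i.e. Gamma(12, 52.4).
Mode = (a−1)/b = 11/52.4 ≈ 0.2099.

λ̂_MAP = 0.2099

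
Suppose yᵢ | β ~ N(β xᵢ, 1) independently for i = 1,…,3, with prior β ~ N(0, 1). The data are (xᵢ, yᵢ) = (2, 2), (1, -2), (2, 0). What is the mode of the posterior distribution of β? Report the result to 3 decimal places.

log p(β | y) = −Σ(yᵢ − βxᵢ)²/(2·1) − β²/(2·1) + const.
Setting the derivative to zero: Σxᵢ(yᵢ − βxᵢ)/1 − β/1 = 0, so β = Σxᵢyᵢ / (Σxᵢ² + σ²/τ²).
Σxᵢyᵢ = 2·2 + 1·(-2) + 2·0 = 2; Σxᵢ² = 9; σ²/τ² = 1.
β̂_MAP = 2 / (9 + 1) = 2/10 ≈ 0.200.

β̂_MAP = 0.200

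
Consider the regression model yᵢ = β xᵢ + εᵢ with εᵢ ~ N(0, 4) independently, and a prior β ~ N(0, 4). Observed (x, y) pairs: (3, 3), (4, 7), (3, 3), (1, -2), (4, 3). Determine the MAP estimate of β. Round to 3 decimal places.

log p(β | y) = −Σ(yᵢ − βxᵢ)²/(2·4) − β²/(2·4) + const.
Setting the derivative to zero: Σxᵢ(yᵢ − βxᵢ)/4 − β/4 = 0, so β = Σxᵢyᵢ / (Σxᵢ² + σ²/τ²).
Σxᵢyᵢ = 3·3 + 4·7 + 3·3 + 1·(-2) + 4·3 = 56; Σxᵢ² = 51; σ²/τ² = 1.
β̂_MAP = 56 / (51 + 1) = 56/52 ≈ 1.077.

β̂_MAP = 1.077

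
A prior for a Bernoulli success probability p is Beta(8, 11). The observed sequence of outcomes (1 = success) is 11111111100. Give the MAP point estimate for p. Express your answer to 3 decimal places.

p̂_MAP = 0.571

Prior: Beta(8, 11).
Data: 9 successes in 11 trials (from the sequence). The binomial likelihood contributes p^9(1−p)^2, so the posterior is Beta(8+9, 11+2) = Beta(17, 13).
For Beta(a, b) with a, b > 1 the mode is (a−1)/(a+b−2) = 16/28 ≈ 0.571.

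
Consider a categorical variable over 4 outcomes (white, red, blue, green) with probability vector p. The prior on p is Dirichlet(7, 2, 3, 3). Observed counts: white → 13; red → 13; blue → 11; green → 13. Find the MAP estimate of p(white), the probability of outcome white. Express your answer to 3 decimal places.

The posterior is Dirichlet(αᵢ + nᵢ) = Dirichlet(20, 15, 14, 16).
For a Dirichlet(a₁,…,a_K) with all aᵢ > 1, the mode has j-th component (aⱼ − 1)/(Σaᵢ − K).
Here Σaᵢ = 65 and K = 4, so p(white) = (20 − 1)/(65 − 4) = 19/61 ≈ 0.311.

MAP estimate of p(white) = 0.311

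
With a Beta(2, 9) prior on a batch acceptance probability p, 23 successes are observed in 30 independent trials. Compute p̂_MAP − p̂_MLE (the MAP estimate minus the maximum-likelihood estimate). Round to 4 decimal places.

MAP − MLE = -0.1513

Posterior is Beta(25, 16); MAP = (25−1)/(41−2) = 24/39 ≈ 0.61538.
MLE ignores the prior: p̂_MLE = k/n = 23/30 ≈ 0.76667.
Difference = 24/39 − 23/30 = -59/390 ≈ -0.1513.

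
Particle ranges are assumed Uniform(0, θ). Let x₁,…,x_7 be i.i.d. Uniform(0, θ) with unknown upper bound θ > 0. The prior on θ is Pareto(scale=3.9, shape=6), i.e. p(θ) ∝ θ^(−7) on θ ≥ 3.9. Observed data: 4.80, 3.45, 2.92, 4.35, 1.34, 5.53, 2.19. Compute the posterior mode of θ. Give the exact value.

θ̂_MAP = 5.53

The Uniform(0, θ) likelihood is θ^(−n) for θ ≥ max(xᵢ), zero otherwise. Here max(xᵢ) = 5.53.
Posterior ∝ θ^(−7) · θ^(−7) = θ^(−14) on θ ≥ max(3.9, 5.53) = 5.53.
This density is strictly decreasing in θ, so the posterior mode lies at the lower boundary of the support.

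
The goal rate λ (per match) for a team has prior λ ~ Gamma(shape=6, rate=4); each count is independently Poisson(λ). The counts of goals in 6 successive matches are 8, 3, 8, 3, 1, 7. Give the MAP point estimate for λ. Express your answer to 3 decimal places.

λ̂_MAP = 3.500

Σxᵢ = 8+3+8+3+1+7 = 30, with n = 6.
Posterior ∝ λ^5e^(−4λ) · λ^30e^(−6λ) = λ^35e^(−10λ), i.e. Gamma(shape=36, rate=10).
The mode of a Gamma(a, b) with a ≥ 1 (shape–rate) is (a−1)/b = 35/10 ≈ 3.500.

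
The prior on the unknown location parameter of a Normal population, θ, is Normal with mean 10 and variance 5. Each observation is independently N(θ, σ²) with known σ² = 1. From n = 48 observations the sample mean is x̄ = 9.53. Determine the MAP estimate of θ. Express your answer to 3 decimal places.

n = 48, x̄ = 9.53.
For a Normal prior and Normal likelihood with known variance, the posterior is Normal; its mode equals its mean, the precision-weighted average.
Prior precision 1/σ₀² = 1/5 = 0.2; data precision n/σ² = 48/1 = 48.
θ̂ = (0.2·10 + 48·9.53) / (0.2 + 48) = 459.44/48.2 = 11486/1205 ≈ 9.532.

θ̂_MAP = 9.532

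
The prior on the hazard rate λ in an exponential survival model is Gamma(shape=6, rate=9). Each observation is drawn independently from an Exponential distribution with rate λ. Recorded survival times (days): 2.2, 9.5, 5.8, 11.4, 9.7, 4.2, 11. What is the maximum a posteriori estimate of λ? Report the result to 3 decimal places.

λ̂_MAP = 0.191

The Exponential(rate=λ) likelihood is ∝ λ^n e^(−λΣtᵢ). Here n = 7 and Σtᵢ = 2.2 + 9.5 + 5.8 + 11.4 + 9.7 + 4.2 + 11 = 53.8.
Posterior ∝ λ^5e^(−9λ) · λ^7e^(−53.8λ) = λ^12e^(−62.8λ), i.e. Gamma(13, 62.8).
Mode = (a−1)/b = 12/62.8 ≈ 0.191.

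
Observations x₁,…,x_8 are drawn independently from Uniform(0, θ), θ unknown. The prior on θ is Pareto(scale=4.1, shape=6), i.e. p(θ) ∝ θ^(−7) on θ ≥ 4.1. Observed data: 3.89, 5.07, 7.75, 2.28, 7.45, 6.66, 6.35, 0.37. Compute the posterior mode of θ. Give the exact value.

The Uniform(0, θ) likelihood is θ^(−n) for θ ≥ max(xᵢ), zero otherwise. Here max(xᵢ) = 7.75.
Posterior ∝ θ^(−7) · θ^(−8) = θ^(−15) on θ ≥ max(4.1, 7.75) = 7.75.
This density is strictly decreasing in θ, so the posterior mode lies at the lower boundary of the support.

θ̂_MAP = 7.75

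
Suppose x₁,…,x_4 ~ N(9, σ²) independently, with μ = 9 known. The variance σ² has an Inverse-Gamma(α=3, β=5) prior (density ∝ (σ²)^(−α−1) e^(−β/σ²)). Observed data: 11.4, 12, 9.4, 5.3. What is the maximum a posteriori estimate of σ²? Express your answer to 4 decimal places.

Sum of squared deviations about the known mean: SS = (11.4−9)² + (12−9)² + (9.4−9)² + (5.3−9)² = 28.61.
The Normal likelihood contributes (σ²)^(−n/2) exp(−SS/(2σ²)), so the posterior is Inverse-Gamma(α + n/2, β + SS/2) = Inverse-Gamma(5, 19.305).
The mode of Inverse-Gamma(a, b) is b/(a+1) = 19.305/6 ≈ 3.2175.

σ̂²_MAP = 3.2175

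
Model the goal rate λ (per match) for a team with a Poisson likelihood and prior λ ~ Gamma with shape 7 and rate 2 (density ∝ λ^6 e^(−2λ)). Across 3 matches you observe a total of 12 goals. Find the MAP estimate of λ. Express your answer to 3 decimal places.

Σxᵢ = 12, n = 3.
Posterior ∝ λ^6e^(−2λ) · λ^12e^(−3λ) = λ^18e^(−5λ), i.e. Gamma(shape=19, rate=5).
The mode of a Gamma(a, b) with a ≥ 1 (shape–rate) is (a−1)/b = 18/5 ≈ 3.600.

λ̂_MAP = 3.600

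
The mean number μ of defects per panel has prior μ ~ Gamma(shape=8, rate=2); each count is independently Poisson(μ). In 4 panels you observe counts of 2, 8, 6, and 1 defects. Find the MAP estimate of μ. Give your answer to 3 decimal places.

Σxᵢ = 2+8+6+1 = 17, with n = 4.
Posterior ∝ μ^7e^(−2μ) · μ^17e^(−4μ) = μ^24e^(−6μ), i.e. Gamma(shape=25, rate=6).
The mode of a Gamma(a, b) with a ≥ 1 (shape–rate) is (a−1)/b = 24/6 ≈ 4.000.

μ̂_MAP = 4.000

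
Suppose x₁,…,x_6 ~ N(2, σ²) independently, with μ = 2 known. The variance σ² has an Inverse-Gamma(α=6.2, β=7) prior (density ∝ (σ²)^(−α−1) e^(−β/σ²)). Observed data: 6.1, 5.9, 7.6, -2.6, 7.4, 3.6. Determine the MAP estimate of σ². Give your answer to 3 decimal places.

σ̂²_MAP = 6.385

Sum of squared deviations about the known mean: SS = (6.1−2)² + (5.9−2)² + (7.6−2)² + (-2.6−2)² + (7.4−2)² + (3.6−2)² = 116.26.
The Normal likelihood contributes (σ²)^(−n/2) exp(−SS/(2σ²)), so the posterior is Inverse-Gamma(α + n/2, β + SS/2) = Inverse-Gamma(9.2, 65.13).
The mode of Inverse-Gamma(a, b) is b/(a+1) = 65.13/10.2 ≈ 6.385.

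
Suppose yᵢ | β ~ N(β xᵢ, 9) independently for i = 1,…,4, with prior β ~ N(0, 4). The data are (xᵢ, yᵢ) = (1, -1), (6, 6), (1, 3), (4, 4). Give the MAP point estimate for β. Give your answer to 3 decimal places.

log p(β | y) = −Σ(yᵢ − βxᵢ)²/(2·9) − β²/(2·4) + const.
Setting the derivative to zero: Σxᵢ(yᵢ − βxᵢ)/9 − β/4 = 0, so β = Σxᵢyᵢ / (Σxᵢ² + σ²/τ²).
Σxᵢyᵢ = 1·(-1) + 6·6 + 1·3 + 4·4 = 54; Σxᵢ² = 54; σ²/τ² = 2.25.
β̂_MAP = 54 / (54 + 2.25) = 54/56.25 ≈ 0.960.

β̂_MAP = 0.960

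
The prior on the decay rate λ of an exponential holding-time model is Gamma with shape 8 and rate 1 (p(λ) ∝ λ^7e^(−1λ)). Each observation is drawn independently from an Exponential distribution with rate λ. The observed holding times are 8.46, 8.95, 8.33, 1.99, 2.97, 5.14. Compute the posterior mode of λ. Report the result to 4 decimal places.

The Exponential(rate=λ) likelihood is ∝ λ^n e^(−λΣtᵢ). Here n = 6 and Σtᵢ = 8.46 + 8.95 + 8.33 + 1.99 + 2.97 + 5.14 = 35.84.
Posterior ∝ λ^7e^(−1λ) · λ^6e^(−35.84λ) = λ^13e^(−36.84λ), i.e. Gamma(14, 36.84).
Mode = (a−1)/b = 13/36.84 ≈ 0.3529.

λ̂_MAP = 0.3529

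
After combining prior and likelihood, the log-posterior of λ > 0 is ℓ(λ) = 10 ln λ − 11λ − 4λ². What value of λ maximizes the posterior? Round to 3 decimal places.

ℓ'(λ) = 10/λ − 11 − 8λ. Setting this to zero and multiplying by λ: 8λ² + 11λ − 10 = 0.
λ = (−11 + √(11² + 4·8·10)) / (2·8) = (−11 + √441) / 16 = (−11 + 21)/16 = 5/8.
ℓ''(λ) = −10/λ² − 8 < 0, confirming a maximum.

λ̂_MAP = 0.625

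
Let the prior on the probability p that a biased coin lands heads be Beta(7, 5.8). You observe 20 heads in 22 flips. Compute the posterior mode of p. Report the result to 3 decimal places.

Prior: Beta(7, 5.8).
Data: 20 successes in 22 trials. The binomial likelihood contributes p^20(1−p)^2, so the posterior is Beta(7+20, 5.8+2) = Beta(27, 7.8).
For Beta(a, b) with a, b > 1 the mode is (a−1)/(a+b−2) = 26/32.8 ≈ 0.793.

p̂_MAP = 0.793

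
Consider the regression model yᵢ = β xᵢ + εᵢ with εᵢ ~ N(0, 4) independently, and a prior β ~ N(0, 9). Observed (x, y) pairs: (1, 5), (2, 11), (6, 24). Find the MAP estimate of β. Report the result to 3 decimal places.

log p(β | y) = −Σ(yᵢ − βxᵢ)²/(2·4) − β²/(2·9) + const.
Setting the derivative to zero: Σxᵢ(yᵢ − βxᵢ)/4 − β/9 = 0, so β = Σxᵢyᵢ / (Σxᵢ² + σ²/τ²).
Σxᵢyᵢ = 1·5 + 2·11 + 6·24 = 171; Σxᵢ² = 41; σ²/τ² = 4/9.
β̂_MAP = 171 / (41 + 4/9) = 171/(373/9) = 1539/373 ≈ 4.126.

β̂_MAP = 4.126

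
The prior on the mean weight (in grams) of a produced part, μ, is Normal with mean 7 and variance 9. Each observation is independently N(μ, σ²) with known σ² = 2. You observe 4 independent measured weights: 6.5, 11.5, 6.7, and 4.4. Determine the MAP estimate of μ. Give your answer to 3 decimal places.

n = 4; x̄ = (6.5 + 11.5 + 6.7 + 4.4)/4 = 29.1/4 = 7.275.
For a Normal prior and Normal likelihood with known variance, the posterior is Normal; its mode equals its mean, the precision-weighted average.
Prior precision 1/σ₀² = 1/9; data precision n/σ² = 4/2 = 2.
μ̂ = ((1/9)·7 + 2·7.275) / (1/9 + 2) = (2759/180)/(19/9) = 2759/380 ≈ 7.261.

μ̂_MAP = 7.261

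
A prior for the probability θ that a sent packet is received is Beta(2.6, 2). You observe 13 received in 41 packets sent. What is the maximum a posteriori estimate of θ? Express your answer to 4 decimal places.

Prior: Beta(2.6, 2).
Data: 13 successes in 41 trials. The binomial likelihood contributes θ^13(1−θ)^28, so the posterior is Beta(2.6+13, 2+28) = Beta(15.6, 30).
For Beta(a, b) with a, b > 1 the mode is (a−1)/(a+b−2) = 14.6/43.6 ≈ 0.3349.

θ̂_MAP = 0.3349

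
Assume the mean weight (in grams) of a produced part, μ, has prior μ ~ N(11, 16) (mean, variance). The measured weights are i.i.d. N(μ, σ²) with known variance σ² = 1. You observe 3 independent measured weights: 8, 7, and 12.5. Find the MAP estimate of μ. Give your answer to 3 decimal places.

μ̂_MAP = 9.204

n = 3; x̄ = (8 + 7 + 12.5)/3 = 27.5/3 = 55/6 ≈ 9.1667.
For a Normal prior and Normal likelihood with known variance, the posterior is Normal; its mode equals its mean, the precision-weighted average.
Prior precision 1/σ₀² = 1/16 = 0.0625; data precision n/σ² = 3/1 = 3.
μ̂ = (0.0625·11 + 3·(55/6)) / (0.0625 + 3) = 28.1875/3.0625 = 451/49 ≈ 9.204.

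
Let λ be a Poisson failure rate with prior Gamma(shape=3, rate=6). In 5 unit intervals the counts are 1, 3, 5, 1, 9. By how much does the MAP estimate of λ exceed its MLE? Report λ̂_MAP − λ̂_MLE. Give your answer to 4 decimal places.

MAP − MLE = -1.8909

Σxᵢ = 19. Posterior is Gamma(22, 11); MAP = (22−1)/11 = 21/11 ≈ 1.90909.
MLE = x̄ = 19/5 ≈ 3.80000.
Difference = 21/11 − 19/5 = -104/55 ≈ -1.8909.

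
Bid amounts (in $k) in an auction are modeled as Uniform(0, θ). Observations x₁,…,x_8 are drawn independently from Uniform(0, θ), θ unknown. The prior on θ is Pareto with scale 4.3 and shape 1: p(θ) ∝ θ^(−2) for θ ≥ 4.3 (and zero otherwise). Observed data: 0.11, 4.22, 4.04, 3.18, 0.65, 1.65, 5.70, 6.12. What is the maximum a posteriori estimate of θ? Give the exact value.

θ̂_MAP = 6.12

The Uniform(0, θ) likelihood is θ^(−n) for θ ≥ max(xᵢ), zero otherwise. Here max(xᵢ) = 6.12.
Posterior ∝ θ^(−2) · θ^(−8) = θ^(−10) on θ ≥ max(4.3, 6.12) = 6.12.
This density is strictly decreasing in θ, so the posterior mode lies at the lower boundary of the support.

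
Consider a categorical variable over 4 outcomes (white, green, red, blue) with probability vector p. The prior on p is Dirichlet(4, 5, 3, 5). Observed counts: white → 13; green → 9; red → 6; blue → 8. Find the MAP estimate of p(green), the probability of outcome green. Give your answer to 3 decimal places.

MAP estimate of p(green) = 0.265

The posterior is Dirichlet(αᵢ + nᵢ) = Dirichlet(17, 14, 9, 13).
For a Dirichlet(a₁,…,a_K) with all aᵢ > 1, the mode has j-th component (aⱼ − 1)/(Σaᵢ − K).
Here Σaᵢ = 53 and K = 4, so p(green) = (14 − 1)/(53 − 4) = 13/49 ≈ 0.265.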